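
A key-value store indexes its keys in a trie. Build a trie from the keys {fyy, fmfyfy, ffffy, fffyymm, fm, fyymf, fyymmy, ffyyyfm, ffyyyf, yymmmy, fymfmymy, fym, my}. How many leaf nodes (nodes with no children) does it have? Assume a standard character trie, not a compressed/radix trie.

Leaves are exactly the stored words that no other stored word extends.
Those words: "ffffy", "fffyymm", "ffyyyfm", "fmfyfy", "fymfmymy", "fyymf", "fyymmy", "my", "yymmmy"
Leaf count: 9

9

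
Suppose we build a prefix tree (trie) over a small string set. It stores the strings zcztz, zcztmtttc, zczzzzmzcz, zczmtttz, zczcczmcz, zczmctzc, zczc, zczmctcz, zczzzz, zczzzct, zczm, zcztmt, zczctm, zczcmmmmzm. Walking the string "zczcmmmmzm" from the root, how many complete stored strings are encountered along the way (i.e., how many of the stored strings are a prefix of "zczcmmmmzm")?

2

Walk "zczcmmmmzm" from the root; an end-of-word marker is hit whenever a stored word is a prefix of "zczcmmmmzm".
Prefixes of the query that are stored words: "zczc", "zczcmmmmzm"
Count: 2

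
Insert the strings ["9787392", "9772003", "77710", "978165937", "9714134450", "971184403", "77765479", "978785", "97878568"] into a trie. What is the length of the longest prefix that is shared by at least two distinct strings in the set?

6

Equivalently: take the maximum, over all pairs, of their longest common prefix length.
"978785" and "97878568" agree on "978785" (6 characters) before diverging; nothing deeper is shared.
Longest shared-prefix length: 6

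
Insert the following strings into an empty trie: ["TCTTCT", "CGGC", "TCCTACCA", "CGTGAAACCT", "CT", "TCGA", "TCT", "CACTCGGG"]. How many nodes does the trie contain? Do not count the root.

34

Count nodes per top-level branch (shared prefixes stored once):
  'C'-branch (CACTCGGG, CGGC, CGTGAAACCT, CT): 20 nodes
  'T'-branch (TCCTACCA, TCGA, TCT, TCTTCT): 14 nodes
Sum: 34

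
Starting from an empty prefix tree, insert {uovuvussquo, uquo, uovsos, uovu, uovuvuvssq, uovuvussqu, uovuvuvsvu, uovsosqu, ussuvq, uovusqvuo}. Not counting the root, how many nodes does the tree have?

Trace insertions, counting only characters that open a new branch:
  "uovuvussquo" → 11 new (u, o, v, u, v, u, s, s, q, u, o)
  "uquo" → prefix "u" already present; 3 new (q, u, o)
  "uovsos" → prefix "uov" already present; 3 new (s, o, s)
  "uovu" → prefix "uovu" already present; 0 new (none)
  "uovuvuvssq" → prefix "uovuvu" already present; 4 new (v, s, s, q)
  "uovuvussqu" → prefix "uovuvussqu" already present; 0 new (none)
  "uovuvuvsvu" → prefix "uovuvuvs" already present; 2 new (v, u)
  "uovsosqu" → prefix "uovsos" already present; 2 new (q, u)
  "ussuvq" → prefix "u" already present; 5 new (s, s, u, v, q)
  "uovusqvuo" → prefix "uovu" already present; 5 new (s, q, v, u, o)
Total nodes = 11 + 3 + 3 + 0 + 4 + 0 + 2 + 2 + 5 + 5 = 35

35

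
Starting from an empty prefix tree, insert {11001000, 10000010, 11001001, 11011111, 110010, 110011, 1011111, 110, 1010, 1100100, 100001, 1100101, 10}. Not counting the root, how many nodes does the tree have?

For each word, the new-node count is its length minus the longest prefix already in the trie:
  "11001000" → 8 new (1, 1, 0, 0, 1, 0, 0, 0)
  "10000010" → prefix "1" already present; 7 new (0, 0, 0, 0, 0, 1, 0)
  "11001001" → prefix "1100100" already present; 1 new (1)
  "11011111" → prefix "110" already present; 5 new (1, 1, 1, 1, 1)
  "110010" → prefix "110010" already present; 0 new (none)
  "110011" → prefix "11001" already present; 1 new (1)
  "1011111" → prefix "10" already present; 5 new (1, 1, 1, 1, 1)
  "110" → prefix "110" already present; 0 new (none)
  "1010" → prefix "101" already present; 1 new (0)
  "1100100" → prefix "1100100" already present; 0 new (none)
  "100001" → prefix "10000" already present; 1 new (1)
  "1100101" → prefix "110010" already present; 1 new (1)
  "10" → prefix "10" already present; 0 new (none)
Total nodes = 8 + 7 + 1 + 5 + 0 + 1 + 5 + 0 + 1 + 0 + 1 + 1 + 0 = 30

30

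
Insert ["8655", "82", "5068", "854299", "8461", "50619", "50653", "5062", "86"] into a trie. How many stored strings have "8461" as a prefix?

Walk to "8461"; the words in its subtree are exactly those with that prefix.
Words under "8461": 8461
Count: 1

1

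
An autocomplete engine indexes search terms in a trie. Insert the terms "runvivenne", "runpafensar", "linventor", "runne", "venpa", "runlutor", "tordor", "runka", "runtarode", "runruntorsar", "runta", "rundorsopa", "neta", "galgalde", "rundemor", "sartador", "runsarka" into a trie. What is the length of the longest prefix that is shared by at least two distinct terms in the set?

5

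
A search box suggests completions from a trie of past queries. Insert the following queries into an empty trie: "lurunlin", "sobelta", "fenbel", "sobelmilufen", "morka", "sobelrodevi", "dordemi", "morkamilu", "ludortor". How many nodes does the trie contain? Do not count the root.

For each word, the new-node count is its length minus the longest prefix already in the trie:
  "lurunlin" → 8 new (l, u, r, u, n, l, i, n)
  "sobelta" → 7 new (s, o, b, e, l, t, a)
  "fenbel" → 6 new (f, e, n, b, e, l)
  "sobelmilufen" → prefix "sobel" already present; 7 new (m, i, l, u, f, e, n)
  "morka" → 5 new (m, o, r, k, a)
  "sobelrodevi" → prefix "sobel" already present; 6 new (r, o, d, e, v, i)
  "dordemi" → 7 new (d, o, r, d, e, m, i)
  "morkamilu" → prefix "morka" already present; 4 new (m, i, l, u)
  "ludortor" → prefix "lu" already present; 6 new (d, o, r, t, o, r)
Total nodes = 8 + 7 + 6 + 7 + 5 + 6 + 7 + 4 + 6 = 56

56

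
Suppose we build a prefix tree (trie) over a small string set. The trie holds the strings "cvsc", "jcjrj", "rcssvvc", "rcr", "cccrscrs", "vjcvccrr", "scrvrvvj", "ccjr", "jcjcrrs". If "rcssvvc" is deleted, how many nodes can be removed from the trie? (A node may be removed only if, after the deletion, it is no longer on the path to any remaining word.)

A node on "rcssvvc"'s path can go only if nothing else ends at it or branches off below it.
The suffix "ssvvc" (5 nodes) is used only by "rcssvvc"; the node for "rc" still has the child "r", so pruning stops there.
Nodes removed: 5

5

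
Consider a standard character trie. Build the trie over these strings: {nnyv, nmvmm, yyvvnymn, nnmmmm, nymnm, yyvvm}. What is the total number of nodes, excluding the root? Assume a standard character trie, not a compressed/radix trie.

For each word, the new-node count is its length minus the longest prefix already in the trie:
  "nnyv" → 4 new (n, n, y, v)
  "nmvmm" → prefix "n" already present; 4 new (m, v, m, m)
  "yyvvnymn" → 8 new (y, y, v, v, n, y, m, n)
  "nnmmmm" → prefix "nn" already present; 4 new (m, m, m, m)
  "nymnm" → prefix "n" already present; 4 new (y, m, n, m)
  "yyvvm" → prefix "yyvv" already present; 1 new (m)
Total nodes = 4 + 4 + 8 + 4 + 4 + 1 = 25

25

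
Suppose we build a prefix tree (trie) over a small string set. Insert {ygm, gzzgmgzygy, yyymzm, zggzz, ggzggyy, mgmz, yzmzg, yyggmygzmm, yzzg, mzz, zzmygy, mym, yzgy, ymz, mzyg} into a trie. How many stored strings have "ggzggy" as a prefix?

Filter for entries beginning with "ggzggy":
Matches: "ggzggyy"
Count: 1

1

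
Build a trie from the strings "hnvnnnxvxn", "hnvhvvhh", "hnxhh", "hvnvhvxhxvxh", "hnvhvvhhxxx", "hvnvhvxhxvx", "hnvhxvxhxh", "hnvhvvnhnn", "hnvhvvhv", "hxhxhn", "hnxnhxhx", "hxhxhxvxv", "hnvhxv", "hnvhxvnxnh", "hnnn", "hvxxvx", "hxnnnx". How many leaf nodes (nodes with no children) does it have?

A leaf is a node with no children — equivalently, the end of a word that is not a proper prefix of any other stored word.
Those words: "hnnn", "hnvhvvhhxxx", "hnvhvvhv", "hnvhvvnhnn", "hnvhxvnxnh", "hnvhxvxhxh", "hnvnnnxvxn", "hnxhh", "hnxnhxhx", "hvnvhvxhxvxh", "hvxxvx", "hxhxhn", "hxhxhxvxv", "hxnnnx"
Leaf count: 14

14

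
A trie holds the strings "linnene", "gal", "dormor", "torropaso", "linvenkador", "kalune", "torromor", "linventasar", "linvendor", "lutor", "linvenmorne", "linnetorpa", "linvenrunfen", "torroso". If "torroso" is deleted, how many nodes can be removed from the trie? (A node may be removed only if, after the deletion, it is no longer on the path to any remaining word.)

2

A node on "torroso"'s path can go only if nothing else ends at it or branches off below it.
The suffix "so" (2 nodes) is used only by "torroso"; the node for "torro" still has the child "p", so pruning stops there.
Nodes removed: 2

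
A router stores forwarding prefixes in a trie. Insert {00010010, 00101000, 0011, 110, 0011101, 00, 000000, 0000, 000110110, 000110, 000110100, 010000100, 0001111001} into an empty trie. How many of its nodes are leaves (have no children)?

Leaves are exactly the stored words that no other stored word extends.
Those words: "000000", "00010010", "000110100", "000110110", "0001111001", "00101000", "0011101", "010000100", "110"
Leaf count: 9

9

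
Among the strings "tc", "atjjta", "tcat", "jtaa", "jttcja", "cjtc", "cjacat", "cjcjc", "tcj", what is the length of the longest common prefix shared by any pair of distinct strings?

2

Equivalently: take the maximum, over all pairs, of their longest common prefix length.
"cjacat" and "cjcjc" agree on "cj" (2 characters) before diverging; nothing deeper is shared.
Longest shared-prefix length: 2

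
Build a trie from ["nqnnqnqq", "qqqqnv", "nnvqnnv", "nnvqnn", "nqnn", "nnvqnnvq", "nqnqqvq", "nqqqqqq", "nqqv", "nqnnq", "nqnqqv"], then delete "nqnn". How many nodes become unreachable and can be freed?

0

A node on "nqnn"'s path can go only if nothing else ends at it or branches off below it.
Every node on "nqnn" is still needed (e.g. by "nqnnqnqq"), so nothing is freed.
Nodes removed: 0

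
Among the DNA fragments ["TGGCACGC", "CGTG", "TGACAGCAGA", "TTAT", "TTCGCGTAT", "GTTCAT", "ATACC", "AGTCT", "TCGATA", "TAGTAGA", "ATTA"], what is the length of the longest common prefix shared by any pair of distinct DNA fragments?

Look for the deepest trie node that still has at least two words in its subtree.
"ATACC" and "ATTA" agree on "AT" (2 characters) before diverging; nothing deeper is shared.
Longest shared-prefix length: 2

2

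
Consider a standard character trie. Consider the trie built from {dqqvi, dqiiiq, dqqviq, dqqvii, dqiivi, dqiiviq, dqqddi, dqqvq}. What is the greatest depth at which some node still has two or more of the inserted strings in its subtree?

6

Look for the deepest trie node that still has at least two words in its subtree.
e.g. "dqiivi" and "dqiiviq" share the prefix "dqiivi" of length 6; no pair shares a longer one.
Longest shared-prefix length: 6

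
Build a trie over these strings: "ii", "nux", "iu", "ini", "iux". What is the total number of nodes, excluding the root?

9

Trie structure (* marks end of a word):
(root)
├─ i
│  ├─ i *
│  ├─ n
│  │  └─ i *
│  └─ u *
│     └─ x *
└─ n
   └─ u
      └─ x *
Counting every labelled node above: 9.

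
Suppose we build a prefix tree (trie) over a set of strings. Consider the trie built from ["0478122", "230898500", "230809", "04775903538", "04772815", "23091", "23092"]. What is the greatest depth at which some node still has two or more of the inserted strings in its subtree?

4

Look for the deepest trie node that still has at least two words in its subtree.
e.g. "04772815" and "04775903538" share the prefix "0477" of length 4; no pair shares a longer one.
Longest shared-prefix length: 4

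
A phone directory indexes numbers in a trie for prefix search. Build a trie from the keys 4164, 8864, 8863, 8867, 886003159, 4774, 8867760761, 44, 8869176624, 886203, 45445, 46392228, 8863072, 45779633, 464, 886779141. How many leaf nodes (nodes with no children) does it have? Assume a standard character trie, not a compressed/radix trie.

14

A leaf is a node with no children — equivalently, the end of a word that is not a proper prefix of any other stored word.
Those words: "4164", "44", "45445", "45779633", "46392228", "464", "4774", "886003159", "886203", "8863072", "8864", "8867760761", "886779141", "8869176624"
Leaf count: 14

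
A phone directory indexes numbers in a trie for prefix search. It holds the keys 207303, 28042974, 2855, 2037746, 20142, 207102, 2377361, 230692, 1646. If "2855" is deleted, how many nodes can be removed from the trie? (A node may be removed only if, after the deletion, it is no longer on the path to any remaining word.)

2

Walk "2855" from the leaf back toward the root, removing each node that no remaining word uses.
The suffix "55" (2 nodes) is used only by "2855"; the node for "28" still has the child "0", so pruning stops there.
Nodes removed: 2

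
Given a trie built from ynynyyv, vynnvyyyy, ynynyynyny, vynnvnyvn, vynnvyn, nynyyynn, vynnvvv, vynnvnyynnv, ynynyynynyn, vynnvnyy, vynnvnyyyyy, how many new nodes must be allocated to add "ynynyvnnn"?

4

Walking "ynynyvnnn" from the root, the first 5 characters ("ynyny") follow existing edges; "v" is the first miss.
Each of the 4 remaining characters creates one node.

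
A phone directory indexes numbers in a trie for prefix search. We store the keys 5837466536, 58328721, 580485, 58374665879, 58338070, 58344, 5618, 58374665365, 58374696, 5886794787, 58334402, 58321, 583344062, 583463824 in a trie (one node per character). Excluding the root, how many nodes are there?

55

For each word, the new-node count is its length minus the longest prefix already in the trie:
  "5837466536" → 10 new (5, 8, 3, 7, 4, 6, 6, 5, 3, 6)
  "58328721" → prefix "583" already present; 5 new (2, 8, 7, 2, 1)
  "580485" → prefix "58" already present; 4 new (0, 4, 8, 5)
  "58374665879" → prefix "58374665" already present; 3 new (8, 7, 9)
  "58338070" → prefix "583" already present; 5 new (3, 8, 0, 7, 0)
  "58344" → prefix "583" already present; 2 new (4, 4)
  "5618" → prefix "5" already present; 3 new (6, 1, 8)
  "58374665365" → prefix "5837466536" already present; 1 new (5)
  "58374696" → prefix "583746" already present; 2 new (9, 6)
  "5886794787" → prefix "58" already present; 8 new (8, 6, 7, 9, 4, 7, 8, 7)
  "58334402" → prefix "5833" already present; 4 new (4, 4, 0, 2)
  "58321" → prefix "5832" already present; 1 new (1)
  "583344062" → prefix "5833440" already present; 2 new (6, 2)
  "583463824" → prefix "5834" already present; 5 new (6, 3, 8, 2, 4)
Total nodes = 10 + 5 + 4 + 3 + 5 + 2 + 3 + 1 + 2 + 8 + 4 + 1 + 2 + 5 = 55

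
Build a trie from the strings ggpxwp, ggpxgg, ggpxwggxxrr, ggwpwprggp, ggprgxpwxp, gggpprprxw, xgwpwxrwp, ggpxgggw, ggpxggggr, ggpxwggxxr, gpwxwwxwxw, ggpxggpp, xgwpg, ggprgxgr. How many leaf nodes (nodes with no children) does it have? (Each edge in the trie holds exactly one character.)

12

A leaf is a node with no children — equivalently, the end of a word that is not a proper prefix of any other stored word.
Those words: "gggpprprxw", "ggprgxgr", "ggprgxpwxp", "ggpxggggr", "ggpxgggw", "ggpxggpp", "ggpxwggxxrr", "ggpxwp", "ggwpwprggp", "gpwxwwxwxw", "xgwpg", "xgwpwxrwp"
Leaf count: 12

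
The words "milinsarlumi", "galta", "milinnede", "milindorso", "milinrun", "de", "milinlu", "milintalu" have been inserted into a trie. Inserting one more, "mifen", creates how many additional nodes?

3

Walking "mifen" from the root, the first 2 characters ("mi") follow existing edges; "f" is the first miss.
New nodes needed: |"mifen"| − 2 = 5 − 2 = 3.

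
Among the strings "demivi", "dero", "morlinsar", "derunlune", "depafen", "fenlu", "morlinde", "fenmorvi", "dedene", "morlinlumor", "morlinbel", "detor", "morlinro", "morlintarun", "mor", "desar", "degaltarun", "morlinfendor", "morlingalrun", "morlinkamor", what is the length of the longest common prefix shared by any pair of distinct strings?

6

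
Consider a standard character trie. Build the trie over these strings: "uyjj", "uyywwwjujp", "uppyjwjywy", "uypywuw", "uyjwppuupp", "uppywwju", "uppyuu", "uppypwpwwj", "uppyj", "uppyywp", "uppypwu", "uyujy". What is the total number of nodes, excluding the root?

52

Trace insertions, counting only characters that open a new branch:
  "uyjj" → 4 new (u, y, j, j)
  "uyywwwjujp" → prefix "uy" already present; 8 new (y, w, w, w, j, u, j, p)
  "uppyjwjywy" → prefix "u" already present; 9 new (p, p, y, j, w, j, y, w, y)
  "uypywuw" → prefix "uy" already present; 5 new (p, y, w, u, w)
  "uyjwppuupp" → prefix "uyj" already present; 7 new (w, p, p, u, u, p, p)
  "uppywwju" → prefix "uppy" already present; 4 new (w, w, j, u)
  "uppyuu" → prefix "uppy" already present; 2 new (u, u)
  "uppypwpwwj" → prefix "uppy" already present; 6 new (p, w, p, w, w, j)
  "uppyj" → prefix "uppyj" already present; 0 new (none)
  "uppyywp" → prefix "uppy" already present; 3 new (y, w, p)
  "uppypwu" → prefix "uppypw" already present; 1 new (u)
  "uyujy" → prefix "uy" already present; 3 new (u, j, y)
Total nodes = 4 + 8 + 9 + 5 + 7 + 4 + 2 + 6 + 0 + 3 + 1 + 3 = 52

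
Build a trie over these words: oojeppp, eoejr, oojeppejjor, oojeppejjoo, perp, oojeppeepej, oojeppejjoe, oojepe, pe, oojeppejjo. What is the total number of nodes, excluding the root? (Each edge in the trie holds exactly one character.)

Count nodes per top-level branch (shared prefixes stored once):
  'e'-branch (eoejr): 5 nodes
  'o'-branch (oojepe, oojeppeepej, oojeppejjo, oojeppejjoe, oojeppejjoo, oojeppejjor, oojeppp): 19 nodes
  'p'-branch (pe, perp): 4 nodes
Sum: 28

28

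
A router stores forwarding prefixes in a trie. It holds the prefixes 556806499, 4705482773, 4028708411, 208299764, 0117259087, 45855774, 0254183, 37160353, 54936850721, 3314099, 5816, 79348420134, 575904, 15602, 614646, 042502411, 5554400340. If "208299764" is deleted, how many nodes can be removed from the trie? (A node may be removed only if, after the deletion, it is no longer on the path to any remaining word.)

After clearing the end-marker at "208299764", prune upward until reaching a node still needed by another word.
No other word shares any prefix with "208299764", so all 9 of its nodes go.
Nodes removed: 9

9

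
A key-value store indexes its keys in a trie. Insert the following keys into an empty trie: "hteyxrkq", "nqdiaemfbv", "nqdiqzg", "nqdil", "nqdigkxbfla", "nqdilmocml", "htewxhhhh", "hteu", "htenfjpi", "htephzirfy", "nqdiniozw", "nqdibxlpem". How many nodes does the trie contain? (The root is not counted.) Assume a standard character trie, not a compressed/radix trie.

64

Insert word by word; a character creates a node only if that edge doesn't already exist:
  "hteyxrkq" → 8 new (h, t, e, y, x, r, k, q)
  "nqdiaemfbv" → 10 new (n, q, d, i, a, e, m, f, b, v)
  "nqdiqzg" → prefix "nqdi" already present; 3 new (q, z, g)
  "nqdil" → prefix "nqdi" already present; 1 new (l)
  "nqdigkxbfla" → prefix "nqdi" already present; 7 new (g, k, x, b, f, l, a)
  "nqdilmocml" → prefix "nqdil" already present; 5 new (m, o, c, m, l)
  "htewxhhhh" → prefix "hte" already present; 6 new (w, x, h, h, h, h)
  "hteu" → prefix "hte" already present; 1 new (u)
  "htenfjpi" → prefix "hte" already present; 5 new (n, f, j, p, i)
  "htephzirfy" → prefix "hte" already present; 7 new (p, h, z, i, r, f, y)
  "nqdiniozw" → prefix "nqdi" already present; 5 new (n, i, o, z, w)
  "nqdibxlpem" → prefix "nqdi" already present; 6 new (b, x, l, p, e, m)
Total nodes = 8 + 10 + 3 + 1 + 7 + 5 + 6 + 1 + 5 + 7 + 5 + 6 = 64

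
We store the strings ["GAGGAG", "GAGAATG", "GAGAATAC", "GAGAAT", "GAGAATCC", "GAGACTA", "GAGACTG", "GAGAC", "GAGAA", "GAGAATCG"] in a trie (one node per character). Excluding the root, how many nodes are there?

19

Insert word by word; a character creates a node only if that edge doesn't already exist:
  "GAGGAG" → 6 new (G, A, G, G, A, G)
  "GAGAATG" → prefix "GAG" already present; 4 new (A, A, T, G)
  "GAGAATAC" → prefix "GAGAAT" already present; 2 new (A, C)
  "GAGAAT" → prefix "GAGAAT" already present; 0 new (none)
  "GAGAATCC" → prefix "GAGAAT" already present; 2 new (C, C)
  "GAGACTA" → prefix "GAGA" already present; 3 new (C, T, A)
  "GAGACTG" → prefix "GAGACT" already present; 1 new (G)
  "GAGAC" → prefix "GAGAC" already present; 0 new (none)
  "GAGAA" → prefix "GAGAA" already present; 0 new (none)
  "GAGAATCG" → prefix "GAGAATC" already present; 1 new (G)
Total nodes = 6 + 4 + 2 + 0 + 2 + 3 + 1 + 0 + 0 + 1 = 19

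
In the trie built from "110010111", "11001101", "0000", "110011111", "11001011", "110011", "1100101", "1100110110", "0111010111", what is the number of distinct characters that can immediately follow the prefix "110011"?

Walk "110011" from the root, arriving at one node.
Characters that immediately follow "110011" among the stored strings: {0, 1}.
That node has 2 child edges.

2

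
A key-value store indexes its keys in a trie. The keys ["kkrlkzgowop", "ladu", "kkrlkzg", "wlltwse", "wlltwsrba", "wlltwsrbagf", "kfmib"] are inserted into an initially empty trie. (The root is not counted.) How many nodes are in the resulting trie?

Trie structure (* marks end of a word):
(root)
├─ k
│  ├─ f
│  │  └─ m
│  │     └─ i
│  │        └─ b *
│  └─ k
│     └─ r
│        └─ l
│           └─ k
│              └─ z
│                 └─ g *
│                    └─ o
│                       └─ w
│                          └─ o
│                             └─ p *
├─ l
│  └─ a
│     └─ d
│        └─ u *
└─ w
   └─ l
      └─ l
         └─ t
            └─ w
               └─ s
                  ├─ e *
                  └─ r
                     └─ b
                        └─ a *
                           └─ g
                              └─ f *
Counting every labelled node above: 31.

31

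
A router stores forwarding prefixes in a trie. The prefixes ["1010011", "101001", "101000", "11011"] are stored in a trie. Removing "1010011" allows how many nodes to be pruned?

A node on "1010011"'s path can go only if nothing else ends at it or branches off below it.
The suffix "1" (1 node) is used only by "1010011"; "101001" is itself a stored word, so pruning stops there.
Nodes removed: 1

1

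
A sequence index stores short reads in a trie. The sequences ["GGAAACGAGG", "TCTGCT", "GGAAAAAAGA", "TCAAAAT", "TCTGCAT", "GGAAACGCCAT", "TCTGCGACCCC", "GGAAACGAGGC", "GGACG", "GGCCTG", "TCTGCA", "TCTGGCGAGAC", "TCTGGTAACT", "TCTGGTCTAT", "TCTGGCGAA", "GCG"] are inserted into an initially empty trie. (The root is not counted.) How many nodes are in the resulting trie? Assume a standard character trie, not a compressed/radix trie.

64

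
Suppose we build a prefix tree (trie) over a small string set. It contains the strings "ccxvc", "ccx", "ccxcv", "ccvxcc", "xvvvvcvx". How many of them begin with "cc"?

4

Walk to "cc"; the words in its subtree are exactly those with that prefix.
Matches: "ccvxcc", "ccx", "ccxcv", "ccxvc"
Count: 4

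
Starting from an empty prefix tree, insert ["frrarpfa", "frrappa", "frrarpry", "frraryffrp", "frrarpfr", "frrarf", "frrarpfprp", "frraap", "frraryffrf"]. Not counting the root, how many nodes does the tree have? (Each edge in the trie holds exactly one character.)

26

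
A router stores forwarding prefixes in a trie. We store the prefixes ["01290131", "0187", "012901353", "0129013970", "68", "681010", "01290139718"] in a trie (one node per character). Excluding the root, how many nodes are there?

Count nodes per top-level branch (shared prefixes stored once):
  '0'-branch (01290131, 012901353, 0129013970, 01290139718, 0187): 17 nodes
  '6'-branch (68, 681010): 6 nodes
Sum: 23

23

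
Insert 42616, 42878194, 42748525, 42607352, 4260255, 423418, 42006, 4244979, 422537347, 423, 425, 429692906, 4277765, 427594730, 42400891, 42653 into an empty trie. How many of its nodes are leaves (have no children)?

15

Leaves are exactly the stored words that no other stored word extends.
Those words: "42006", "422537347", "423418", "42400891", "4244979", "425", "4260255", "42607352", "42616", "42653", "42748525", "427594730", "4277765", "42878194", "429692906"
Leaf count: 15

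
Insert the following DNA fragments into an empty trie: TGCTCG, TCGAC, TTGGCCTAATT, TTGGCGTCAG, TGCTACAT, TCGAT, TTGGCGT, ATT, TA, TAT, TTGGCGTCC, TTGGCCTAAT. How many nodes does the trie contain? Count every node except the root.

36

Count nodes per top-level branch (shared prefixes stored once):
  'A'-branch (ATT): 3 nodes
  'T'-branch (TA, TAT, TCGAC, TCGAT, TGCTACAT, TGCTCG, TTGGCCTAAT, TTGGCCTAATT, TTGGCGT, TTGGCGTCAG, TTGGCGTCC): 33 nodes
Sum: 36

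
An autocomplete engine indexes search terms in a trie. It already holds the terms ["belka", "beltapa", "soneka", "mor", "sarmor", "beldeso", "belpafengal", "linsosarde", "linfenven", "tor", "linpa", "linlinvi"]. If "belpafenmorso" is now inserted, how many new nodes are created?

5

Walking "belpafenmorso" from the root, the first 8 characters ("belpafen") follow existing edges; "m" is the first miss.
New nodes needed: |"belpafenmorso"| − 8 = 13 − 8 = 5.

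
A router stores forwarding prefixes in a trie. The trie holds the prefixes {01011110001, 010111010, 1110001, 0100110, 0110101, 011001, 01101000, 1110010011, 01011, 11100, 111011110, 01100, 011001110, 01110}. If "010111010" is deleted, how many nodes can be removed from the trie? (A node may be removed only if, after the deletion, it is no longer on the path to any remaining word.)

A node on "010111010"'s path can go only if nothing else ends at it or branches off below it.
The suffix "010" (3 nodes) is used only by "010111010"; the node for "010111" still has the child "1", so pruning stops there.
Nodes removed: 3

3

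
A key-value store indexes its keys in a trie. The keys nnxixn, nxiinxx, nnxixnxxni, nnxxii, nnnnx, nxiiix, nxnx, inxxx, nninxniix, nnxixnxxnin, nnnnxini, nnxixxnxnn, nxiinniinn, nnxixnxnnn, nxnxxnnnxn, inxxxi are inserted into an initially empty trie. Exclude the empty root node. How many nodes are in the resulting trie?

62

Trace insertions, counting only characters that open a new branch:
  "nnxixn" → 6 new (n, n, x, i, x, n)
  "nxiinxx" → prefix "n" already present; 6 new (x, i, i, n, x, x)
  "nnxixnxxni" → prefix "nnxixn" already present; 4 new (x, x, n, i)
  "nnxxii" → prefix "nnx" already present; 3 new (x, i, i)
  "nnnnx" → prefix "nn" already present; 3 new (n, n, x)
  "nxiiix" → prefix "nxii" already present; 2 new (i, x)
  "nxnx" → prefix "nx" already present; 2 new (n, x)
  "inxxx" → 5 new (i, n, x, x, x)
  "nninxniix" → prefix "nn" already present; 7 new (i, n, x, n, i, i, x)
  "nnxixnxxnin" → prefix "nnxixnxxni" already present; 1 new (n)
  "nnnnxini" → prefix "nnnnx" already present; 3 new (i, n, i)
  "nnxixxnxnn" → prefix "nnxix" already present; 5 new (x, n, x, n, n)
  "nxiinniinn" → prefix "nxiin" already present; 5 new (n, i, i, n, n)
  "nnxixnxnnn" → prefix "nnxixnx" already present; 3 new (n, n, n)
  "nxnxxnnnxn" → prefix "nxnx" already present; 6 new (x, n, n, n, x, n)
  "inxxxi" → prefix "inxxx" already present; 1 new (i)
Total nodes = 6 + 6 + 4 + 3 + 3 + 2 + 2 + 5 + 7 + 1 + 3 + 5 + 5 + 3 + 6 + 1 = 62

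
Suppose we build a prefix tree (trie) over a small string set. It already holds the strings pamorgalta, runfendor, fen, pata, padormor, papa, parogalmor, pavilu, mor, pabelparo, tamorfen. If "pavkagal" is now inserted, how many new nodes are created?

"pav" is already a path in the trie; the remaining "kagal" must be added.
So 8 − 3 = 5 new nodes.

5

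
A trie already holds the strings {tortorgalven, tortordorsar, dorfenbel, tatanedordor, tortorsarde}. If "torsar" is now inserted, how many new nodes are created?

3

The longest prefix of "torsar" already in the trie is "tor" (length 3).
New nodes needed: |"torsar"| − 3 = 6 − 3 = 3.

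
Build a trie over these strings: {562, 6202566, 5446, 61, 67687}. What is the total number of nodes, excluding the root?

18

Trie structure (* marks end of a word):
(root)
├─ 5
│  ├─ 4
│  │  └─ 4
│  │     └─ 6 *
│  └─ 6
│     └─ 2 *
└─ 6
   ├─ 1 *
   ├─ 2
   │  └─ 0
   │     └─ 2
   │        └─ 5
   │           └─ 6
   │              └─ 6 *
   └─ 7
      └─ 6
         └─ 8
            └─ 7 *
Counting every labelled node above: 18.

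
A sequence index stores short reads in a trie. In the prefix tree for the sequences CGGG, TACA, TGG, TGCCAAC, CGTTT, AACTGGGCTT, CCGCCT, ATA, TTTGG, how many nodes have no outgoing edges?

Leaves are exactly the stored words that no other stored word extends.
Those words: "AACTGGGCTT", "ATA", "CCGCCT", "CGGG", "CGTTT", "TACA", "TGCCAAC", "TGG", "TTTGG"
Leaf count: 9

9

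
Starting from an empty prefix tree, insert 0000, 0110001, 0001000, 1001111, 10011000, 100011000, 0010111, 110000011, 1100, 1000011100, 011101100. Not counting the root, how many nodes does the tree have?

55

Count nodes per top-level branch (shared prefixes stored once):
  '0'-branch (0000, 0001000, 0010111, 0110001, 011101100): 25 nodes
  '1'-branch (1000011100, 100011000, 10011000, 1001111, 1100, 110000011): 30 nodes
Sum: 55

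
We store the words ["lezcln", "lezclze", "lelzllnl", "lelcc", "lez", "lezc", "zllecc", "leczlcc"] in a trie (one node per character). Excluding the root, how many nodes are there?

27

Trie structure (* marks end of a word):
(root)
├─ l
│  └─ e
│     ├─ c
│     │  └─ z
│     │     └─ l
│     │        └─ c
│     │           └─ c *
│     ├─ l
│     │  ├─ c
│     │  │  └─ c *
│     │  └─ z
│     │     └─ l
│     │        └─ l
│     │           └─ n
│     │              └─ l *
│     └─ z *
│        └─ c *
│           └─ l
│              ├─ n *
│              └─ z
│                 └─ e *
└─ z
   └─ l
      └─ l
         └─ e
            └─ c
               └─ c *
Counting every labelled node above: 27.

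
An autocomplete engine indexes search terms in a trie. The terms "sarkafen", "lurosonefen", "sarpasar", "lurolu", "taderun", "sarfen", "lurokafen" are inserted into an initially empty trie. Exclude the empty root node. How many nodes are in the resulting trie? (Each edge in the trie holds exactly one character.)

41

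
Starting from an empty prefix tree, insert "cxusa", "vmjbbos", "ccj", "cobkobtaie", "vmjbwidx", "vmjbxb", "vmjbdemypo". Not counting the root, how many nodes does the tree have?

For each word, the new-node count is its length minus the longest prefix already in the trie:
  "cxusa" → 5 new (c, x, u, s, a)
  "vmjbbos" → 7 new (v, m, j, b, b, o, s)
  "ccj" → prefix "c" already present; 2 new (c, j)
  "cobkobtaie" → prefix "c" already present; 9 new (o, b, k, o, b, t, a, i, e)
  "vmjbwidx" → prefix "vmjb" already present; 4 new (w, i, d, x)
  "vmjbxb" → prefix "vmjb" already present; 2 new (x, b)
  "vmjbdemypo" → prefix "vmjb" already present; 6 new (d, e, m, y, p, o)
Total nodes = 5 + 7 + 2 + 9 + 4 + 2 + 6 = 35

35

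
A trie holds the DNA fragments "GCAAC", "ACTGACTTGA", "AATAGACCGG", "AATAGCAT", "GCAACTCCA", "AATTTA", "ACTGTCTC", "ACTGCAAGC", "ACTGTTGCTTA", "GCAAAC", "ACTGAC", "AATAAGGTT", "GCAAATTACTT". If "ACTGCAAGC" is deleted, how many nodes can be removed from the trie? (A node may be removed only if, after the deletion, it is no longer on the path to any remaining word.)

Walk "ACTGCAAGC" from the leaf back toward the root, removing each node that no remaining word uses.
The suffix "CAAGC" (5 nodes) is used only by "ACTGCAAGC"; the node for "ACTG" still has the child "A", so pruning stops there.
Nodes removed: 5

5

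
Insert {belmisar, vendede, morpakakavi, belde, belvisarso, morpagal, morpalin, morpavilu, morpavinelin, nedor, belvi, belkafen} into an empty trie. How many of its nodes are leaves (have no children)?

Leaves are exactly the stored words that no other stored word extends.
Those words: "belde", "belkafen", "belmisar", "belvisarso", "morpagal", "morpakakavi", "morpalin", "morpavilu", "morpavinelin", "nedor", "vendede"
Leaf count: 11

11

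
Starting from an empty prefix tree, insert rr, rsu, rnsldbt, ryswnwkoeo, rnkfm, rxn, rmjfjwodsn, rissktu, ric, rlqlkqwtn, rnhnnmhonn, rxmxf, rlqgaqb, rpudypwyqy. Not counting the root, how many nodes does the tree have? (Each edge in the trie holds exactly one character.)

72

For each word, the new-node count is its length minus the longest prefix already in the trie:
  "rr" → 2 new (r, r)
  "rsu" → prefix "r" already present; 2 new (s, u)
  "rnsldbt" → prefix "r" already present; 6 new (n, s, l, d, b, t)
  "ryswnwkoeo" → prefix "r" already present; 9 new (y, s, w, n, w, k, o, e, o)
  "rnkfm" → prefix "rn" already present; 3 new (k, f, m)
  "rxn" → prefix "r" already present; 2 new (x, n)
  "rmjfjwodsn" → prefix "r" already present; 9 new (m, j, f, j, w, o, d, s, n)
  "rissktu" → prefix "r" already present; 6 new (i, s, s, k, t, u)
  "ric" → prefix "ri" already present; 1 new (c)
  "rlqlkqwtn" → prefix "r" already present; 8 new (l, q, l, k, q, w, t, n)
  "rnhnnmhonn" → prefix "rn" already present; 8 new (h, n, n, m, h, o, n, n)
  "rxmxf" → prefix "rx" already present; 3 new (m, x, f)
  "rlqgaqb" → prefix "rlq" already present; 4 new (g, a, q, b)
  "rpudypwyqy" → prefix "r" already present; 9 new (p, u, d, y, p, w, y, q, y)
Total nodes = 2 + 2 + 6 + 9 + 3 + 2 + 9 + 6 + 1 + 8 + 8 + 3 + 4 + 9 = 72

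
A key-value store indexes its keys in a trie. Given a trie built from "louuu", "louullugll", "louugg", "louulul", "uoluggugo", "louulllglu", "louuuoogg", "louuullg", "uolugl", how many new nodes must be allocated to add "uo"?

"uo" is already a full path in the trie; only an end-marker is added.
No new nodes are needed: 0.

0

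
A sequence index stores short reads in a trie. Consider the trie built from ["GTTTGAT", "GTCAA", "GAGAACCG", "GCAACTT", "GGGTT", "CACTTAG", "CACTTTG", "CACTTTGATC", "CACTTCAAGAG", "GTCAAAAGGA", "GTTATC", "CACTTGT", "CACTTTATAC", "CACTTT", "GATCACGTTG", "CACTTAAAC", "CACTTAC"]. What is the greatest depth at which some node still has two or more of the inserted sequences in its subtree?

7

Look for the deepest trie node that still has at least two words in its subtree.
"CACTTTG" and "CACTTTGATC" agree on "CACTTTG" (7 characters) before diverging; nothing deeper is shared.
Longest shared-prefix length: 7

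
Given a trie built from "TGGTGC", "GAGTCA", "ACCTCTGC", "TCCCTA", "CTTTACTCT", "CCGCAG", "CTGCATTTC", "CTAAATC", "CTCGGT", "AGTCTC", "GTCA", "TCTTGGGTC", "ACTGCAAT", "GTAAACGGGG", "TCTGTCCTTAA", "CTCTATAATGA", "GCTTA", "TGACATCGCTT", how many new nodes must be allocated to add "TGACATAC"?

2

Walking "TGACATAC" from the root, the first 6 characters ("TGACAT") follow existing edges; "A" is the first miss.
Each of the 2 remaining characters creates one node.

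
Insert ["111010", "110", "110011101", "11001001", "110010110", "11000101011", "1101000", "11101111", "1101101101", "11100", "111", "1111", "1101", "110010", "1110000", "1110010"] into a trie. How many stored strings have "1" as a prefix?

Walk to "1"; the words in its subtree are exactly those with that prefix.
Words under "1": 110, 11000101011, 110010, 11001001, 110010110, 110011101, 1101, 1101000, 1101101101, 111, 11100, 1110000, 1110010, 111010, 11101111, 1111
Count: 16

16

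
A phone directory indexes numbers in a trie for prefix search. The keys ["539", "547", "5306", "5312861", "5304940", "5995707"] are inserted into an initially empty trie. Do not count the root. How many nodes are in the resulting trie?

Trie structure (* marks end of a word):
(root)
└─ 5
   ├─ 3
   │  ├─ 0
   │  │  ├─ 4
   │  │  │  └─ 9
   │  │  │     └─ 4
   │  │  │        └─ 0 *
   │  │  └─ 6 *
   │  ├─ 1
   │  │  └─ 2
   │  │     └─ 8
   │  │        └─ 6
   │  │           └─ 1 *
   │  └─ 9 *
   ├─ 4
   │  └─ 7 *
   └─ 9
      └─ 9
         └─ 5
            └─ 7
               └─ 0
                  └─ 7 *
Counting every labelled node above: 22.

22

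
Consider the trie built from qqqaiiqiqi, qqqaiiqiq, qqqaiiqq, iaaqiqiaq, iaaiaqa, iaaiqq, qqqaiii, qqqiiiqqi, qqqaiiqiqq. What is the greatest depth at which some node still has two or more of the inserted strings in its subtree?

9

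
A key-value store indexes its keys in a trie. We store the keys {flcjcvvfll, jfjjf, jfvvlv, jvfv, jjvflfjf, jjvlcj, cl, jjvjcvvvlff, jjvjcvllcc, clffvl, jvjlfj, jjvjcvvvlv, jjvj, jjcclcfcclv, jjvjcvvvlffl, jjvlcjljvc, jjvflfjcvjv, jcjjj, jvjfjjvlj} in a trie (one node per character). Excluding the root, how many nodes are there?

For each word, the new-node count is its length minus the longest prefix already in the trie:
  "flcjcvvfll" → 10 new (f, l, c, j, c, v, v, f, l, l)
  "jfjjf" → 5 new (j, f, j, j, f)
  "jfvvlv" → prefix "jf" already present; 4 new (v, v, l, v)
  "jvfv" → prefix "j" already present; 3 new (v, f, v)
  "jjvflfjf" → prefix "j" already present; 7 new (j, v, f, l, f, j, f)
  "jjvlcj" → prefix "jjv" already present; 3 new (l, c, j)
  "cl" → 2 new (c, l)
  "jjvjcvvvlff" → prefix "jjv" already present; 8 new (j, c, v, v, v, l, f, f)
  "jjvjcvllcc" → prefix "jjvjcv" already present; 4 new (l, l, c, c)
  "clffvl" → prefix "cl" already present; 4 new (f, f, v, l)
  "jvjlfj" → prefix "jv" already present; 4 new (j, l, f, j)
  "jjvjcvvvlv" → prefix "jjvjcvvvl" already present; 1 new (v)
  "jjvj" → prefix "jjvj" already present; 0 new (none)
  "jjcclcfcclv" → prefix "jj" already present; 9 new (c, c, l, c, f, c, c, l, v)
  "jjvjcvvvlffl" → prefix "jjvjcvvvlff" already present; 1 new (l)
  "jjvlcjljvc" → prefix "jjvlcj" already present; 4 new (l, j, v, c)
  "jjvflfjcvjv" → prefix "jjvflfj" already present; 4 new (c, v, j, v)
  "jcjjj" → prefix "j" already present; 4 new (c, j, j, j)
  "jvjfjjvlj" → prefix "jvj" already present; 6 new (f, j, j, v, l, j)
Total nodes = 10 + 5 + 4 + 3 + 7 + 3 + 2 + 8 + 4 + 4 + 4 + 1 + 0 + 9 + 1 + 4 + 4 + 4 + 6 = 83

83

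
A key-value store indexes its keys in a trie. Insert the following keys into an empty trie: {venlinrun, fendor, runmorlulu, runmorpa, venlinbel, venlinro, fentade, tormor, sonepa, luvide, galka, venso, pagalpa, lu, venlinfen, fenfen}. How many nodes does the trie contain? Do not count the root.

For each word, the new-node count is its length minus the longest prefix already in the trie:
  "venlinrun" → 9 new (v, e, n, l, i, n, r, u, n)
  "fendor" → 6 new (f, e, n, d, o, r)
  "runmorlulu" → 10 new (r, u, n, m, o, r, l, u, l, u)
  "runmorpa" → prefix "runmor" already present; 2 new (p, a)
  "venlinbel" → prefix "venlin" already present; 3 new (b, e, l)
  "venlinro" → prefix "venlinr" already present; 1 new (o)
  "fentade" → prefix "fen" already present; 4 new (t, a, d, e)
  "tormor" → 6 new (t, o, r, m, o, r)
  "sonepa" → 6 new (s, o, n, e, p, a)
  "luvide" → 6 new (l, u, v, i, d, e)
  "galka" → 5 new (g, a, l, k, a)
  "venso" → prefix "ven" already present; 2 new (s, o)
  "pagalpa" → 7 new (p, a, g, a, l, p, a)
  "lu" → prefix "lu" already present; 0 new (none)
  "venlinfen" → prefix "venlin" already present; 3 new (f, e, n)
  "fenfen" → prefix "fen" already present; 3 new (f, e, n)
Total nodes = 9 + 6 + 10 + 2 + 3 + 1 + 4 + 6 + 6 + 6 + 5 + 2 + 7 + 0 + 3 + 3 = 73

73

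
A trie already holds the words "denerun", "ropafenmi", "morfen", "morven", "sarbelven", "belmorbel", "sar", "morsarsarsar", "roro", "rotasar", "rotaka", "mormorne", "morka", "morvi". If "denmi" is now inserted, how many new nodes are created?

"den" is already a path in the trie; the remaining "mi" must be added.
So 5 − 3 = 2 new nodes.

2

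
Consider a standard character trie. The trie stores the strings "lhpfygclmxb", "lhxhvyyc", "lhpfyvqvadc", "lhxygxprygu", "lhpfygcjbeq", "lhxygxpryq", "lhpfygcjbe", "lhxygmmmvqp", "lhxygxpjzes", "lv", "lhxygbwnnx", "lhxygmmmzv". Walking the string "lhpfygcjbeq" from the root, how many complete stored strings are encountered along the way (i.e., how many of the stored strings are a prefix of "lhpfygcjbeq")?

2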